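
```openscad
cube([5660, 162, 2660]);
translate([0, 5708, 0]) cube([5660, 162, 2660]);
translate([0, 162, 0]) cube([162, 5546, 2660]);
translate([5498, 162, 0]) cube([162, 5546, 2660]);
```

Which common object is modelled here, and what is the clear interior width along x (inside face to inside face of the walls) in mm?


A house (or room) frame. The interior width is 5336 mm.

Four 2660 mm walls enclosing a rectangle with no floor or roof — a room or house frame. Outside width is 5660 mm and wall thickness is 162 mm, so the interior width is 5660 − 2 × 162 = 5336 mm.


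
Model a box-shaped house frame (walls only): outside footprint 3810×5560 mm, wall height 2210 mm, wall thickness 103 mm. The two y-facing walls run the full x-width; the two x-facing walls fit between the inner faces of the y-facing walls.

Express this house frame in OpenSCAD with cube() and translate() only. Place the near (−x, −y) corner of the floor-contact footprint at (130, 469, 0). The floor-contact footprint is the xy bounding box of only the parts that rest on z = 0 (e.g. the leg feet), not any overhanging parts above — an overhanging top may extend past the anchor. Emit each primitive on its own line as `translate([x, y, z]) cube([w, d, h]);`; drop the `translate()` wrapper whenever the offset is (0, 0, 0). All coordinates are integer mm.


translate([130, 469, 0]) cube([3810, 103, 2210]);
translate([130, 5926, 0]) cube([3810, 103, 2210]);
translate([130, 572, 0]) cube([103, 5354, 2210]);
translate([3837, 572, 0]) cube([103, 5354, 2210]);


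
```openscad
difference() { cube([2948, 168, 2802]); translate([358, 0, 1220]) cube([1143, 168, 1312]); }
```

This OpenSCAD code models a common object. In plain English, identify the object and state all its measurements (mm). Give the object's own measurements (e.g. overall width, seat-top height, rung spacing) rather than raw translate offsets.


A wall 2948 mm long (x), 168 mm thick (y), 2802 mm tall, with a rectangular window opening cut through it. The opening is 1143 mm wide and 1312 mm tall; its sill is at z = 1220 mm and its near (−x) edge is 358 mm from the wall's −x end. The opening passes through the full wall thickness.


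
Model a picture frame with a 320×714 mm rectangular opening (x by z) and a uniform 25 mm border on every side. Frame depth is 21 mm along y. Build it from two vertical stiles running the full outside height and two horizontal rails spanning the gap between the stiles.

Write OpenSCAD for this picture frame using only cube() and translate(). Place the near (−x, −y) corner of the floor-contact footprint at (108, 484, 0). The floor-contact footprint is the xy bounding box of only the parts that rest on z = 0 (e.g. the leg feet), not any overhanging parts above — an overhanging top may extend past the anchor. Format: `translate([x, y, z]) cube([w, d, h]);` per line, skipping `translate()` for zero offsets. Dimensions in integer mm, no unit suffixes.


translate([108, 484, 0]) cube([25, 21, 764]);
translate([453, 484, 0]) cube([25, 21, 764]);
translate([133, 484, 0]) cube([320, 21, 25]);
translate([133, 484, 739]) cube([320, 21, 25]);


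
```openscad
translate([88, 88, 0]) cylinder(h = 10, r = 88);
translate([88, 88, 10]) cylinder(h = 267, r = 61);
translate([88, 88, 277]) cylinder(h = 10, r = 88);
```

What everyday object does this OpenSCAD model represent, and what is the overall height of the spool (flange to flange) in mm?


A spool. The overall height is 287 mm.

Three coaxial cylinders, large–small–large — a spool. Two 10 mm flanges and a 267 mm core give 10 + 267 + 10 = 287 mm.


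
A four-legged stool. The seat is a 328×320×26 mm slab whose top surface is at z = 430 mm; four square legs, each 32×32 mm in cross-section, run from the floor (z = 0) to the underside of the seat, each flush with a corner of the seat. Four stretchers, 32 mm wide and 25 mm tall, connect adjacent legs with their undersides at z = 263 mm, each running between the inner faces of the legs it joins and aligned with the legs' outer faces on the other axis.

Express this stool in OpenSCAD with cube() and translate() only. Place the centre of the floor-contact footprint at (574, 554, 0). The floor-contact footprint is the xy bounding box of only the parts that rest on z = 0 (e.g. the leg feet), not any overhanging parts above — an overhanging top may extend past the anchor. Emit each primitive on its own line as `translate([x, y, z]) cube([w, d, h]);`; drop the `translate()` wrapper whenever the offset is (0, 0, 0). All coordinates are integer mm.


translate([410, 394, 404]) cube([328, 320, 26]);
translate([410, 394, 0]) cube([32, 32, 404]);
translate([706, 394, 0]) cube([32, 32, 404]);
translate([410, 682, 0]) cube([32, 32, 404]);
translate([706, 682, 0]) cube([32, 32, 404]);
translate([442, 394, 263]) cube([264, 32, 25]);
translate([442, 682, 263]) cube([264, 32, 25]);
translate([410, 426, 263]) cube([32, 256, 25]);
translate([706, 426, 263]) cube([32, 256, 25]);


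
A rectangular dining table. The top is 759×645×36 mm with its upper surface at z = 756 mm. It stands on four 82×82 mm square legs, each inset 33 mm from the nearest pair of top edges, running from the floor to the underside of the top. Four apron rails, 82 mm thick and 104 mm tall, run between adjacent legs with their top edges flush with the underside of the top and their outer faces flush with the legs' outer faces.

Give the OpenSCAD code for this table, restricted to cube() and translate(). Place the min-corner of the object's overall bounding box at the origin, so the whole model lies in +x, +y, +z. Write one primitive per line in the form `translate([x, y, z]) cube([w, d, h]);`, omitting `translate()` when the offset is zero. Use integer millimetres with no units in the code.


translate([0, 0, 720]) cube([759, 645, 36]);
translate([33, 33, 0]) cube([82, 82, 720]);
translate([644, 33, 0]) cube([82, 82, 720]);
translate([33, 530, 0]) cube([82, 82, 720]);
translate([644, 530, 0]) cube([82, 82, 720]);
translate([115, 33, 616]) cube([529, 82, 104]);
translate([115, 530, 616]) cube([529, 82, 104]);
translate([33, 115, 616]) cube([82, 415, 104]);
translate([644, 115, 616]) cube([82, 415, 104]);


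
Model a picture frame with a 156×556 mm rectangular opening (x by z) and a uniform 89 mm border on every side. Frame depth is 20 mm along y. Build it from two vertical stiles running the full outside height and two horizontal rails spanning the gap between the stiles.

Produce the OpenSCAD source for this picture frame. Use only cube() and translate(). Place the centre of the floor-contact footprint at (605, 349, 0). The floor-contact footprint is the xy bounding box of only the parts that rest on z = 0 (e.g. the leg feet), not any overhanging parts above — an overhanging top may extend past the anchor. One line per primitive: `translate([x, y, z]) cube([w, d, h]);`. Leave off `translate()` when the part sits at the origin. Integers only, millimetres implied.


translate([438, 339, 0]) cube([89, 20, 734]);
translate([683, 339, 0]) cube([89, 20, 734]);
translate([527, 339, 0]) cube([156, 20, 89]);
translate([527, 339, 645]) cube([156, 20, 89]);


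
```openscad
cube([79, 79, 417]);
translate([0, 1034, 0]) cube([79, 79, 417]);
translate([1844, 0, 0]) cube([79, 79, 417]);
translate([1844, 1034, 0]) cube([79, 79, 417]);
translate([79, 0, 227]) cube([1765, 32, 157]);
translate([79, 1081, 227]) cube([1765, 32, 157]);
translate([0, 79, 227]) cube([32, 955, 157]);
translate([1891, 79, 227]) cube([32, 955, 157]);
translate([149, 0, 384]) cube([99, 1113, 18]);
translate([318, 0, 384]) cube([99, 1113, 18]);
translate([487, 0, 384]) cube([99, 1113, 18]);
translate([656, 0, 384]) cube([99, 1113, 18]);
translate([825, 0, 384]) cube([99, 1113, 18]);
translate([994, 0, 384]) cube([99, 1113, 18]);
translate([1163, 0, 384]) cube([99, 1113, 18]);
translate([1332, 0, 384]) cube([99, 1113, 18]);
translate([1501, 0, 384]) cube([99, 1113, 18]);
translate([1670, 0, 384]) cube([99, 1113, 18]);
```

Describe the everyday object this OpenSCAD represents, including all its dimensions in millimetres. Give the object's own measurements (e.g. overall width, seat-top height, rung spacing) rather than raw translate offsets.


A bed frame 1923 mm long (x) by 1113 mm wide (y). Four 79×79 mm corner posts, 417 mm tall, at the corners of the footprint. Four rails of 32 mm thickness and 157 mm height run between adjacent posts with their undersides at z = 227 mm, their outer faces flush with the outside of the frame (the two x-running rails run between the posts' inner faces; the two y-running rails run between the posts' inner faces). 10 slats, each 99 mm wide (x) and 18 mm thick, lie across the top of the two x-running rails, running the full 1113 mm width of the frame in y; along x they sit between the end posts with a 70 mm gap after the −x posts and between neighbouring slats, leaving 75 mm before the +x posts.


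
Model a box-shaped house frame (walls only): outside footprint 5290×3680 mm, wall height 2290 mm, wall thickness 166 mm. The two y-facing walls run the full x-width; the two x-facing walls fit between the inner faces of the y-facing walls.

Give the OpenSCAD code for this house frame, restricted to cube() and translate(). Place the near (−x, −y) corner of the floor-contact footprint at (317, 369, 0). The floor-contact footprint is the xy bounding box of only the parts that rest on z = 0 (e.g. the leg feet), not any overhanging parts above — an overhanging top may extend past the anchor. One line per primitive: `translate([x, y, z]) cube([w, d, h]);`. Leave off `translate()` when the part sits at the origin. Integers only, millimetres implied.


translate([317, 369, 0]) cube([5290, 166, 2290]);
translate([317, 3883, 0]) cube([5290, 166, 2290]);
translate([317, 535, 0]) cube([166, 3348, 2290]);
translate([5441, 535, 0]) cube([166, 3348, 2290]);


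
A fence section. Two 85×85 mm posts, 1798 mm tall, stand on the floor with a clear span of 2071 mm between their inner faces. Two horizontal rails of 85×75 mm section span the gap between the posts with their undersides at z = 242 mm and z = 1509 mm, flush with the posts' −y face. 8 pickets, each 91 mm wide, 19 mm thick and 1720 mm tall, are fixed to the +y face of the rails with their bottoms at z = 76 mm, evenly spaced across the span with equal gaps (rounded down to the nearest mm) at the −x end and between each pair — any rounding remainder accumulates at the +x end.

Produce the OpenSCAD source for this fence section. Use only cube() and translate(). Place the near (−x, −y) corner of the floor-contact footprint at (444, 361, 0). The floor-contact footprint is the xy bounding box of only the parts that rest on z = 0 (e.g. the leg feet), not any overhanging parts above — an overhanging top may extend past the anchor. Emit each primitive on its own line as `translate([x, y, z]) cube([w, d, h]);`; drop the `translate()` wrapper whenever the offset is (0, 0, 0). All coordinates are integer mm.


translate([444, 361, 0]) cube([85, 85, 1798]);
translate([2600, 361, 0]) cube([85, 85, 1798]);
translate([529, 361, 242]) cube([2071, 85, 75]);
translate([529, 361, 1509]) cube([2071, 85, 75]);
translate([678, 446, 76]) cube([91, 19, 1720]);
translate([918, 446, 76]) cube([91, 19, 1720]);
translate([1158, 446, 76]) cube([91, 19, 1720]);
translate([1398, 446, 76]) cube([91, 19, 1720]);
translate([1638, 446, 76]) cube([91, 19, 1720]);
translate([1878, 446, 76]) cube([91, 19, 1720]);
translate([2118, 446, 76]) cube([91, 19, 1720]);
translate([2358, 446, 76]) cube([91, 19, 1720]);


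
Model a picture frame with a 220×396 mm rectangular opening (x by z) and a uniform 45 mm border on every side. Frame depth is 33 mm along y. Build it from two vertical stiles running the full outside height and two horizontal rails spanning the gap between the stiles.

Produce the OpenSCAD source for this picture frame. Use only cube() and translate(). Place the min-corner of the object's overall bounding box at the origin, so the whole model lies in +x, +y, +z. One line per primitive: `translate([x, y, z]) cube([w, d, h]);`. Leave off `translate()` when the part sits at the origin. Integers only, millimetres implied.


cube([45, 33, 486]);
translate([265, 0, 0]) cube([45, 33, 486]);
translate([45, 0, 0]) cube([220, 33, 45]);
translate([45, 0, 441]) cube([220, 33, 45]);


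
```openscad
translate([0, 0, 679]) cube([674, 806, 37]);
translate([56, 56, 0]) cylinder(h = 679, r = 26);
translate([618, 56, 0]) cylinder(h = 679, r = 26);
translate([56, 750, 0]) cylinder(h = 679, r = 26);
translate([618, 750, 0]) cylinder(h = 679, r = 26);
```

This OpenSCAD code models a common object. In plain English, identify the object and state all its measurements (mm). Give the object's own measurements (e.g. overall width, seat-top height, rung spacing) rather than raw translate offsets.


A rectangular dining table. The top is 674×806×37 mm with its upper surface at z = 716 mm. It stands on four round legs of 52 mm diameter, each leg's bounding box inset 30 mm from the nearest pair of top edges, running from the floor to the underside of the top.


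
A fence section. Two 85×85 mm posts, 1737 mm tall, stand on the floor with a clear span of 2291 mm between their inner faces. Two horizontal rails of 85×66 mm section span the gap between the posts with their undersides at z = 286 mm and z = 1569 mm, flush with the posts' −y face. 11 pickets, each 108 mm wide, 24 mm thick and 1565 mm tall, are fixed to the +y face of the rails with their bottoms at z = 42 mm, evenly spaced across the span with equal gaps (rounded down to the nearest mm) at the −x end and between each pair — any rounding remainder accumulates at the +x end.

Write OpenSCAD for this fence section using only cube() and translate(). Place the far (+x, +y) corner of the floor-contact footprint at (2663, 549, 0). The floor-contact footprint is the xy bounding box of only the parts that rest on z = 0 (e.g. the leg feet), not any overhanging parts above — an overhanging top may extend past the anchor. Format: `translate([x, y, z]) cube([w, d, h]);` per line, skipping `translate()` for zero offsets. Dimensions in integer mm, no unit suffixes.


translate([202, 464, 0]) cube([85, 85, 1737]);
translate([2578, 464, 0]) cube([85, 85, 1737]);
translate([287, 464, 286]) cube([2291, 85, 66]);
translate([287, 464, 1569]) cube([2291, 85, 66]);
translate([378, 549, 42]) cube([108, 24, 1565]);
translate([577, 549, 42]) cube([108, 24, 1565]);
translate([776, 549, 42]) cube([108, 24, 1565]);
translate([975, 549, 42]) cube([108, 24, 1565]);
translate([1174, 549, 42]) cube([108, 24, 1565]);
translate([1373, 549, 42]) cube([108, 24, 1565]);
translate([1572, 549, 42]) cube([108, 24, 1565]);
translate([1771, 549, 42]) cube([108, 24, 1565]);
translate([1970, 549, 42]) cube([108, 24, 1565]);
translate([2169, 549, 42]) cube([108, 24, 1565]);
translate([2368, 549, 42]) cube([108, 24, 1565]);


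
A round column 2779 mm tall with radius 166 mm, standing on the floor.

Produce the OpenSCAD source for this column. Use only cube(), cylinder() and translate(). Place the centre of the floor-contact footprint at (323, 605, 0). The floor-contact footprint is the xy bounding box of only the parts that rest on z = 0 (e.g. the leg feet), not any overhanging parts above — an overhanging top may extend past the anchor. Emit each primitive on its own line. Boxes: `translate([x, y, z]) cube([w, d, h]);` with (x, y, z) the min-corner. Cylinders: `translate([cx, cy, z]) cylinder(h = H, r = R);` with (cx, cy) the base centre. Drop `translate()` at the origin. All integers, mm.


translate([323, 605, 0]) cylinder(h = 2779, r = 166);


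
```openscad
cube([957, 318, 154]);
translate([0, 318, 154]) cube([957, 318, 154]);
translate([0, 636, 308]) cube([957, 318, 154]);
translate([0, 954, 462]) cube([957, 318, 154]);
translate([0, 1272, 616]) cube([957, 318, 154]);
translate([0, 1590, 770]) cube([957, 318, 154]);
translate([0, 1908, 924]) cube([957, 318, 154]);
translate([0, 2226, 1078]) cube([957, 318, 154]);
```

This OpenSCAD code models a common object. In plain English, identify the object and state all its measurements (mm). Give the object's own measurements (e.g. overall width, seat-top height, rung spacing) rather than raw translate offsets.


A straight staircase of 8 solid steps. Each step is 957 mm wide (x), 318 mm deep (y, the going) and 154 mm tall (the rise). The first step rests on the floor; each subsequent step sits one going further in +y and one rise higher in +z, directly behind and above the previous step with no overlap.


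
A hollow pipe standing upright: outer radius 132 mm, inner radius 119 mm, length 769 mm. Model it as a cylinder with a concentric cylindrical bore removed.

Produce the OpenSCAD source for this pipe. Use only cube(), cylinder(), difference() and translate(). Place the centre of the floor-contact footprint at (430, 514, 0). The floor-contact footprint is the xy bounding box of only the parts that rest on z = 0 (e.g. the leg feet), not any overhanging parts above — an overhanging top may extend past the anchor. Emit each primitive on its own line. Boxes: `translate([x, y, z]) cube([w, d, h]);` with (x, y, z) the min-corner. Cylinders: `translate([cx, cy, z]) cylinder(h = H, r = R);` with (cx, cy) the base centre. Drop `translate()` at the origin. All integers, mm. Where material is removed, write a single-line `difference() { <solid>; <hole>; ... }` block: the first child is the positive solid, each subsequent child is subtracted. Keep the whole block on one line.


difference() { translate([430, 514, 0]) cylinder(h = 769, r = 132); translate([430, 514, 0]) cylinder(h = 769, r = 119); }


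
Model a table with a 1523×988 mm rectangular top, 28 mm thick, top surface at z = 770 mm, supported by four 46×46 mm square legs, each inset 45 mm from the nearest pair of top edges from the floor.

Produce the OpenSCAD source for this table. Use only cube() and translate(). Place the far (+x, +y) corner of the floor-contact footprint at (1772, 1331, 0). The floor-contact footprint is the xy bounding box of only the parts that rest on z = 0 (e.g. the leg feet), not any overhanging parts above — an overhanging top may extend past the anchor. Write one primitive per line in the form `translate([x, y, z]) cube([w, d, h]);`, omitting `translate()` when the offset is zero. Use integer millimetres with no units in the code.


// leg_h = 770 - 28 = 742
translate([294, 388, 742]) cube([1523, 988, 28]);
translate([339, 433, 0]) cube([46, 46, 742]);
translate([1726, 433, 0]) cube([46, 46, 742]);
translate([339, 1285, 0]) cube([46, 46, 742]);
translate([1726, 1285, 0]) cube([46, 46, 742]);


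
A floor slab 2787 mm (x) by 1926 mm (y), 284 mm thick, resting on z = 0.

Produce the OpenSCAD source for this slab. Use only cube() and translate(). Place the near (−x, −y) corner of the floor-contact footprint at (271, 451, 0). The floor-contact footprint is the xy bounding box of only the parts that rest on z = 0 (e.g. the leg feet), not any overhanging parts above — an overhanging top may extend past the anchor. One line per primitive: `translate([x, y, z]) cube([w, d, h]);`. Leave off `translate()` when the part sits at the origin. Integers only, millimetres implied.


translate([271, 451, 0]) cube([2787, 1926, 284]);


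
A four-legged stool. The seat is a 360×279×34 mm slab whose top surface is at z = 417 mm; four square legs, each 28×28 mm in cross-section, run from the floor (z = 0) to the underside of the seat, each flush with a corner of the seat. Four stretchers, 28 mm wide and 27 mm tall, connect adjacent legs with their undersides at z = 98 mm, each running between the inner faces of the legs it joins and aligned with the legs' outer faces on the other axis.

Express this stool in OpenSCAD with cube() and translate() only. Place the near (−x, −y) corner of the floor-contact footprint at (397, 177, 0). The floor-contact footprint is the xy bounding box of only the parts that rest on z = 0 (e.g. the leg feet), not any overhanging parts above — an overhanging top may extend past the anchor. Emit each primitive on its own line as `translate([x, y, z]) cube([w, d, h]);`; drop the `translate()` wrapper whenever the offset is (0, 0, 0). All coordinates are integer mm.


translate([397, 177, 383]) cube([360, 279, 34]);
translate([397, 177, 0]) cube([28, 28, 383]);
translate([729, 177, 0]) cube([28, 28, 383]);
translate([397, 428, 0]) cube([28, 28, 383]);
translate([729, 428, 0]) cube([28, 28, 383]);
translate([425, 177, 98]) cube([304, 28, 27]);
translate([425, 428, 98]) cube([304, 28, 27]);
translate([397, 205, 98]) cube([28, 223, 27]);
translate([729, 205, 98]) cube([28, 223, 27]);


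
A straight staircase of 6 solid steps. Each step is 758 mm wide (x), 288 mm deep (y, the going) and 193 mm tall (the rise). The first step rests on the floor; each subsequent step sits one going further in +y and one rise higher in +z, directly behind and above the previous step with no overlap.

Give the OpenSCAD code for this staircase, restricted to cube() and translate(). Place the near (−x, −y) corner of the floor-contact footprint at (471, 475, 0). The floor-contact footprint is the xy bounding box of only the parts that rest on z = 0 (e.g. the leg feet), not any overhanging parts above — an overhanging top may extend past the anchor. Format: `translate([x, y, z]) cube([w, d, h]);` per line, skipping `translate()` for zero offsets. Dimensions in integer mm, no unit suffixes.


translate([471, 475, 0]) cube([758, 288, 193]);
translate([471, 763, 193]) cube([758, 288, 193]);
translate([471, 1051, 386]) cube([758, 288, 193]);
translate([471, 1339, 579]) cube([758, 288, 193]);
translate([471, 1627, 772]) cube([758, 288, 193]);
translate([471, 1915, 965]) cube([758, 288, 193]);


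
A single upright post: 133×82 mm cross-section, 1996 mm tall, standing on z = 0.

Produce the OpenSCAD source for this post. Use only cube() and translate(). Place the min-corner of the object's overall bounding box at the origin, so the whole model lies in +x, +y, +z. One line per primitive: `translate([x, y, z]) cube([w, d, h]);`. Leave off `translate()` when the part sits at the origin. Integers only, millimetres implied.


cube([133, 82, 1996]);


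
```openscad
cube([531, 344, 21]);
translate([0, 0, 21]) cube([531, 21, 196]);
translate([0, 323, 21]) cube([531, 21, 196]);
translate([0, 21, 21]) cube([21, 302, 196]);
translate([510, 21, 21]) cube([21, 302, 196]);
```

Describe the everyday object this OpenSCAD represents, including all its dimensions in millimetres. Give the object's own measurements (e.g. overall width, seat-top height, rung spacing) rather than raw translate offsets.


An open-topped rectangular box: outside dimensions 531×344×217 mm, with a uniform wall and base thickness of 21 mm. The base is a full 531×344 slab on the floor; four walls sit on top of the base. The front and back walls (the −y and +y sides) span the full width; the two side walls fit between them.


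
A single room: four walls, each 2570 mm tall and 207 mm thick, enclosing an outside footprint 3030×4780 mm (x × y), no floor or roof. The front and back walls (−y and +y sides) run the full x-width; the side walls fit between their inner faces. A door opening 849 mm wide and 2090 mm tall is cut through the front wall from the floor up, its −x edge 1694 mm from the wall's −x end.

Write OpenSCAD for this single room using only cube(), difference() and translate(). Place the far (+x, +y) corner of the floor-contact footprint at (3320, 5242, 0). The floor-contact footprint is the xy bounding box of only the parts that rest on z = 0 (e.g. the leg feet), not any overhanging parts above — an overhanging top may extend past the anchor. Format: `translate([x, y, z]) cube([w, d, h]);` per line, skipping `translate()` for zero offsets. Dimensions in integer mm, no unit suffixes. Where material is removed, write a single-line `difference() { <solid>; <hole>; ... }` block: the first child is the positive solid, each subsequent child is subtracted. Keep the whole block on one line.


difference() { translate([290, 462, 0]) cube([3030, 207, 2570]); translate([1984, 462, 0]) cube([849, 207, 2090]); }
translate([290, 5035, 0]) cube([3030, 207, 2570]);
translate([290, 669, 0]) cube([207, 4366, 2570]);
translate([3113, 669, 0]) cube([207, 4366, 2570]);


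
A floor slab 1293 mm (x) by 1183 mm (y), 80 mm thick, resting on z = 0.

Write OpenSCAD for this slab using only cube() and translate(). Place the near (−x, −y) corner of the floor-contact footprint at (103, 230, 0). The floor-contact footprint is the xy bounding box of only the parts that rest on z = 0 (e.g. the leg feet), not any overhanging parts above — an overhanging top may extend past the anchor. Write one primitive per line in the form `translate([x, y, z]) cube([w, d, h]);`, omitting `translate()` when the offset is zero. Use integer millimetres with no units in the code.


translate([103, 230, 0]) cube([1293, 1183, 80]);


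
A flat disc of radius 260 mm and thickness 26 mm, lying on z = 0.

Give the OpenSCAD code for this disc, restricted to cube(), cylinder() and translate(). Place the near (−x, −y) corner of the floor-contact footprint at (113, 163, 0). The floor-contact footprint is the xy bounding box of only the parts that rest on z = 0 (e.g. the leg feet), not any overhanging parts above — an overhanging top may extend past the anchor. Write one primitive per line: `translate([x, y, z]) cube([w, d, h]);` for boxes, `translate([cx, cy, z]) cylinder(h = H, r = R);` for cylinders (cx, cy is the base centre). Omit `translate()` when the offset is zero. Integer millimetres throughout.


translate([373, 423, 0]) cylinder(h = 26, r = 260);


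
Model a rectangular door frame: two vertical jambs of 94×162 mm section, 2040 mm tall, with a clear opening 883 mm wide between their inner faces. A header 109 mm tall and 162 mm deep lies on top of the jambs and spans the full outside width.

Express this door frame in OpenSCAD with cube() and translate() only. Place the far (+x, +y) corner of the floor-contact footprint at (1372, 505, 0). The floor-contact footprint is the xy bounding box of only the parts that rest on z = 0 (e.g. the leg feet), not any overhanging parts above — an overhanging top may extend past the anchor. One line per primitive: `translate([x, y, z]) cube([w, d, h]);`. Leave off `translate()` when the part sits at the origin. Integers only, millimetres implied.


translate([301, 343, 0]) cube([94, 162, 2040]);
translate([1278, 343, 0]) cube([94, 162, 2040]);
translate([301, 343, 2040]) cube([1071, 162, 109]);


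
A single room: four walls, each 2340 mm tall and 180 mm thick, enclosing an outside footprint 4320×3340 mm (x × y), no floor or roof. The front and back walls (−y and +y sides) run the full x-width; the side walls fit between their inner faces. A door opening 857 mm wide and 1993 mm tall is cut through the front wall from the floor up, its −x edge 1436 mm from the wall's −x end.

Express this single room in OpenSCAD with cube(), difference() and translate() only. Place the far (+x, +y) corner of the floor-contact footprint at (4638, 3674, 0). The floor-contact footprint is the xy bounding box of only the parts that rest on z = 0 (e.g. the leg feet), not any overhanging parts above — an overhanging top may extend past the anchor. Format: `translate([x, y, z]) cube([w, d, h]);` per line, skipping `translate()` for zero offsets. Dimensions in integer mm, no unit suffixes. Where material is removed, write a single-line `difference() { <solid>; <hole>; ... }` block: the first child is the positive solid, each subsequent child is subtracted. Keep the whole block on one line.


difference() { translate([318, 334, 0]) cube([4320, 180, 2340]); translate([1754, 334, 0]) cube([857, 180, 1993]); }
translate([318, 3494, 0]) cube([4320, 180, 2340]);
translate([318, 514, 0]) cube([180, 2980, 2340]);
translate([4458, 514, 0]) cube([180, 2980, 2340]);


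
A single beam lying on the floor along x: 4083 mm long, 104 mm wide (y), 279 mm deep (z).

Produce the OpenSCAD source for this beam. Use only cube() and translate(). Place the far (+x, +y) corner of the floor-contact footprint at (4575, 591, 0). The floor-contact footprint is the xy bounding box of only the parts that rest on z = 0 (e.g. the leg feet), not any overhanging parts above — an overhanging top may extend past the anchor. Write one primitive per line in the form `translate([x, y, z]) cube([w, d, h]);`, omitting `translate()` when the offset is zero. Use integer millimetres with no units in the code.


translate([492, 487, 0]) cube([4083, 104, 279]);


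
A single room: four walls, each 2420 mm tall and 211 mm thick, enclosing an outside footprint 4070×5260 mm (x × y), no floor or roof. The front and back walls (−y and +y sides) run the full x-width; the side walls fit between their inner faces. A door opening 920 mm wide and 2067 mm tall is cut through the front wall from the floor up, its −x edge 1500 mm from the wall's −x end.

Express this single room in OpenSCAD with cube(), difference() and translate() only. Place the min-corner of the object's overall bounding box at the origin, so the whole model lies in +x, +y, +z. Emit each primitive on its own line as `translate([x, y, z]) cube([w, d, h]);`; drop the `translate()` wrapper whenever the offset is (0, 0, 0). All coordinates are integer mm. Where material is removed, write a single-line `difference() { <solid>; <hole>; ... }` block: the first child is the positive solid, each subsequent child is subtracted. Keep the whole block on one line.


difference() { cube([4070, 211, 2420]); translate([1500, 0, 0]) cube([920, 211, 2067]); }
translate([0, 5049, 0]) cube([4070, 211, 2420]);
translate([0, 211, 0]) cube([211, 4838, 2420]);
translate([3859, 211, 0]) cube([211, 4838, 2420]);


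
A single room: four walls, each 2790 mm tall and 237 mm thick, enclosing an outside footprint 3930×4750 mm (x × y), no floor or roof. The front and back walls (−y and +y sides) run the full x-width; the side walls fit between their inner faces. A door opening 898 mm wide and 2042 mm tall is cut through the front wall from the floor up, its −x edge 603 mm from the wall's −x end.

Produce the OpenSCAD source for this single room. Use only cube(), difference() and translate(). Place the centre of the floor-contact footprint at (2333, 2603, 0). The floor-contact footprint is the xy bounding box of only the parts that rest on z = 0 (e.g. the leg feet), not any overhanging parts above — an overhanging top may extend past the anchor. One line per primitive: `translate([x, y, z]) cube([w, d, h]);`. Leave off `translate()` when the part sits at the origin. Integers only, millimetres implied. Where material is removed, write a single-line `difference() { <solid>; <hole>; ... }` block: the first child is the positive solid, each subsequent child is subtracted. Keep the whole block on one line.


difference() { translate([368, 228, 0]) cube([3930, 237, 2790]); translate([971, 228, 0]) cube([898, 237, 2042]); }
translate([368, 4741, 0]) cube([3930, 237, 2790]);
translate([368, 465, 0]) cube([237, 4276, 2790]);
translate([4061, 465, 0]) cube([237, 4276, 2790]);


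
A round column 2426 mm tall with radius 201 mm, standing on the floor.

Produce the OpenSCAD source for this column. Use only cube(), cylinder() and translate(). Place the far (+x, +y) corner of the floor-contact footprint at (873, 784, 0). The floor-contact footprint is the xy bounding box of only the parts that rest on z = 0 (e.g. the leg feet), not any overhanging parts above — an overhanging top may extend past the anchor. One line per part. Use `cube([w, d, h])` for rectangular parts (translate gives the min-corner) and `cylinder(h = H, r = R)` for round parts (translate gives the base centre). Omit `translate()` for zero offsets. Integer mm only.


translate([672, 583, 0]) cylinder(h = 2426, r = 201);


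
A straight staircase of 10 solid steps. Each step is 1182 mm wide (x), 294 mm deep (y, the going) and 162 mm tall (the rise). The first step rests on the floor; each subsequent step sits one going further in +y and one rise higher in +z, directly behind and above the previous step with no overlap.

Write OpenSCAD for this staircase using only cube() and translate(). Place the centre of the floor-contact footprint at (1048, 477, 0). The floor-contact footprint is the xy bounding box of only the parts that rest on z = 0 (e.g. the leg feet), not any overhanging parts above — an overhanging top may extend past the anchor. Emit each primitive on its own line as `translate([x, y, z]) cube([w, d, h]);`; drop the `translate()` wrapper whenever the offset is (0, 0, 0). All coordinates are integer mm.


translate([457, 330, 0]) cube([1182, 294, 162]);
translate([457, 624, 162]) cube([1182, 294, 162]);
translate([457, 918, 324]) cube([1182, 294, 162]);
translate([457, 1212, 486]) cube([1182, 294, 162]);
translate([457, 1506, 648]) cube([1182, 294, 162]);
translate([457, 1800, 810]) cube([1182, 294, 162]);
translate([457, 2094, 972]) cube([1182, 294, 162]);
translate([457, 2388, 1134]) cube([1182, 294, 162]);
translate([457, 2682, 1296]) cube([1182, 294, 162]);
translate([457, 2976, 1458]) cube([1182, 294, 162]);


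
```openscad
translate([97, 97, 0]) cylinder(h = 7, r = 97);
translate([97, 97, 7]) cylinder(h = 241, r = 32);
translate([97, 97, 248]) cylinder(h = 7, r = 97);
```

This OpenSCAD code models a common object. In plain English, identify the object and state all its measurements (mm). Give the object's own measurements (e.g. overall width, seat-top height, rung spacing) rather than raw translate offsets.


A spool: two coaxial disc flanges of radius 97 mm and thickness 7 mm, joined by a core cylinder of radius 32 mm and height 241 mm. The lower flange rests on z = 0 and the three cylinders share a vertical axis.


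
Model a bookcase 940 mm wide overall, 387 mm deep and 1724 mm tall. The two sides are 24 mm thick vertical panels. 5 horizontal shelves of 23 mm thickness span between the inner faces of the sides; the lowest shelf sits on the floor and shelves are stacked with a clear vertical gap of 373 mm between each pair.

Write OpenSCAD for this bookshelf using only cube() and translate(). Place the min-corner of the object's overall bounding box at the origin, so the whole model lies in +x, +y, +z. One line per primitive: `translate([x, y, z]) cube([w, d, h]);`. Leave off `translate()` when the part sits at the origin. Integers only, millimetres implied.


cube([24, 387, 1724]);
translate([916, 0, 0]) cube([24, 387, 1724]);
translate([24, 0, 0]) cube([892, 387, 23]);
translate([24, 0, 396]) cube([892, 387, 23]);
translate([24, 0, 792]) cube([892, 387, 23]);
translate([24, 0, 1188]) cube([892, 387, 23]);
translate([24, 0, 1584]) cube([892, 387, 23]);


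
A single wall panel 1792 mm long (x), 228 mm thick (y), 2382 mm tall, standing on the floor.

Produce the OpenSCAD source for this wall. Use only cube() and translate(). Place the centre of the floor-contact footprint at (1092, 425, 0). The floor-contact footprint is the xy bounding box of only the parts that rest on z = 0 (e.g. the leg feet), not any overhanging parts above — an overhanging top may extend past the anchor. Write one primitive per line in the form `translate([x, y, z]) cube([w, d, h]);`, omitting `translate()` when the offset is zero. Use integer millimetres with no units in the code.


translate([196, 311, 0]) cube([1792, 228, 2382]);


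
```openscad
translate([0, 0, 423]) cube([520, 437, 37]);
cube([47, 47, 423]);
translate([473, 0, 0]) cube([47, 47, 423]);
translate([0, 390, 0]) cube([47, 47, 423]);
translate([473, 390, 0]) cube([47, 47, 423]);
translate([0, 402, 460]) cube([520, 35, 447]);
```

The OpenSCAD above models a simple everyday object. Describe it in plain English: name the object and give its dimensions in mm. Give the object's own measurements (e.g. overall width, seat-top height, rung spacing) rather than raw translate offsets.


A chair. The seat is a 520×437×37 mm slab with its top at z = 460 mm, on four 47×47 mm corner legs (flush with the seat edges, standing on z = 0). A flat backrest 35 mm thick, 447 mm tall, spans the full seat width and rises from the seat top along its +y edge, rear face flush with the rear of the seat.


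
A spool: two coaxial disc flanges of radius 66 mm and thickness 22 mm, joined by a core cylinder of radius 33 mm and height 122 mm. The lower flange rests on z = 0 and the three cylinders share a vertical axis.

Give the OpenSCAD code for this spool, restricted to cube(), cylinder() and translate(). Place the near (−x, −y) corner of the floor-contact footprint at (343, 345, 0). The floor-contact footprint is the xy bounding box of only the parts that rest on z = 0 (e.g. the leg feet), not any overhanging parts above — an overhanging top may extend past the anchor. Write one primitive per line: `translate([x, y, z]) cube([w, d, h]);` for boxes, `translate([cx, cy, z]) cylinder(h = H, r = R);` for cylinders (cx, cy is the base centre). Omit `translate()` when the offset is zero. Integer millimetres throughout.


translate([409, 411, 0]) cylinder(h = 22, r = 66);
translate([409, 411, 22]) cylinder(h = 122, r = 33);
translate([409, 411, 144]) cylinder(h = 22, r = 66);


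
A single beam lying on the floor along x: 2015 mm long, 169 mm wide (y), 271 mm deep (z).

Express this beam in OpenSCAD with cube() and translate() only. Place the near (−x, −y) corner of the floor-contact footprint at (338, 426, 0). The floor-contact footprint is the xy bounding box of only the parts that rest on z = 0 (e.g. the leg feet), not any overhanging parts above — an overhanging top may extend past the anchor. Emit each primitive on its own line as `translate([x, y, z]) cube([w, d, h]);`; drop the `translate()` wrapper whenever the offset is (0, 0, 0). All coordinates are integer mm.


translate([338, 426, 0]) cube([2015, 169, 271]);


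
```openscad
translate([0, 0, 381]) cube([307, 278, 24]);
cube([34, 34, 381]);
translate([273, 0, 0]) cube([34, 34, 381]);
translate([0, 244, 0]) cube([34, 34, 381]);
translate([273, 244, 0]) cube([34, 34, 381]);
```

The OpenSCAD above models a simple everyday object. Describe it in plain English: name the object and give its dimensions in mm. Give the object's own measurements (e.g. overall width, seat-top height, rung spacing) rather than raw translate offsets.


A four-legged stool. The seat is a 307×278×24 mm slab whose top surface is at z = 405 mm; four square legs, each 34×34 mm in cross-section, run from the floor (z = 0) to the underside of the seat, each flush with a corner of the seat.


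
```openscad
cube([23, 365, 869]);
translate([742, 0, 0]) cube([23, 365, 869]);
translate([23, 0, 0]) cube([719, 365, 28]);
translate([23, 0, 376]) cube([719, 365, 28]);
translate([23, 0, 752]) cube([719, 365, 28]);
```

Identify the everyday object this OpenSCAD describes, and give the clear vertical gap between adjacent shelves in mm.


A bookshelf. The clear shelf gap is 348 mm.

Two tall side panels with 3 horizontal boards between them — a bookshelf. The first two shelf undersides are at z = 0 and z = 376; with shelf thickness 28, the clear gap is 376 − 0 − 28 = 348 mm.


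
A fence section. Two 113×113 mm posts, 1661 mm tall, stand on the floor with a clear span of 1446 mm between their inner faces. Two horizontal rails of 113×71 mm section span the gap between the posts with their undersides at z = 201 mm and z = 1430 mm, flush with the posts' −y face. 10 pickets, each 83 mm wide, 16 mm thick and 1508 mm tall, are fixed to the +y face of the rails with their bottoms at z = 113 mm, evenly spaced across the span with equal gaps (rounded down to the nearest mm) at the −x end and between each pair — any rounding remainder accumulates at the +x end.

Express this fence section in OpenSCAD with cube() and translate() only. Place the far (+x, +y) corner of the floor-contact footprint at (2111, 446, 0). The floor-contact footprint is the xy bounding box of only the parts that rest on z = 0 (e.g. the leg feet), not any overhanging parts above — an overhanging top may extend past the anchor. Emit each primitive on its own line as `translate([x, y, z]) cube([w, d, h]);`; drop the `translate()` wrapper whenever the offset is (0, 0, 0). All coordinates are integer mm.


translate([439, 333, 0]) cube([113, 113, 1661]);
translate([1998, 333, 0]) cube([113, 113, 1661]);
translate([552, 333, 201]) cube([1446, 113, 71]);
translate([552, 333, 1430]) cube([1446, 113, 71]);
translate([608, 446, 113]) cube([83, 16, 1508]);
translate([747, 446, 113]) cube([83, 16, 1508]);
translate([886, 446, 113]) cube([83, 16, 1508]);
translate([1025, 446, 113]) cube([83, 16, 1508]);
translate([1164, 446, 113]) cube([83, 16, 1508]);
translate([1303, 446, 113]) cube([83, 16, 1508]);
translate([1442, 446, 113]) cube([83, 16, 1508]);
translate([1581, 446, 113]) cube([83, 16, 1508]);
translate([1720, 446, 113]) cube([83, 16, 1508]);
translate([1859, 446, 113]) cube([83, 16, 1508]);
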